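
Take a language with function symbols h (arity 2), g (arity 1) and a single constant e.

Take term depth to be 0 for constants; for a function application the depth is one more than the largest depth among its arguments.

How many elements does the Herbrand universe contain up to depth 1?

Let N_k count ground terms of depth at most k. Each non-constant term of depth ≤ k is some function symbol applied to depth-≤(k−1) arguments, giving N_k = 1 + N_{k-1}^2 + N_{k-1}.
N_0 = 1
N_1 = 1 + 1^2 + 1 = 3

3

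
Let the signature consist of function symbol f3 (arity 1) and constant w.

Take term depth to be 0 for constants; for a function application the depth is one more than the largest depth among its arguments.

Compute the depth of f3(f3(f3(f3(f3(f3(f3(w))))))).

7

depth(f3(w)) = 1 + depth(w) = 1 + 0 = 1
depth(f3(f3(w))) = 1 + depth(f3(w)) = 1 + 1 = 2
depth(f3(f3(f3(w)))) = 1 + depth(f3(f3(w))) = 1 + 2 = 3
depth(f3(f3(f3(f3(w))))) = 1 + depth(f3(f3(f3(w)))) = 1 + 3 = 4
depth(f3(f3(f3(f3(f3(w)))))) = 1 + depth(f3(f3(f3(f3(w))))) = 1 + 4 = 5
depth(f3(f3(f3(f3(f3(f3(w))))))) = 1 + depth(f3(f3(f3(f3(f3(w)))))) = 1 + 5 = 6
depth(f3(f3(f3(f3(f3(f3(f3(w)))))))) = 1 + depth(f3(f3(f3(f3(f3(f3(w))))))) = 1 + 6 = 7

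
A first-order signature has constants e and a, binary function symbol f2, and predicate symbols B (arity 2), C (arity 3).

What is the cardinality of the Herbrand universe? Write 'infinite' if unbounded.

infinite

The signature has at least one function symbol (f2, arity 2) and at least one constant (e).
Iterating f2 gives infinitely many distinct ground terms: e, f2(e, e), f2(f2(e, e), f2(e, e)), ...
So the Herbrand universe is infinite.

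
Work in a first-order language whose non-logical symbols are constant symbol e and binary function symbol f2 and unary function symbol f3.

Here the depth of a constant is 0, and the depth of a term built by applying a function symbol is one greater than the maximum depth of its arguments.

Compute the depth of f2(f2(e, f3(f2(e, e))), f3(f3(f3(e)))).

depth(f2(e, e)) = 1 + max(0, 0) = 1
depth(f3(f2(e, e))) = 1 + depth(f2(e, e)) = 1 + 1 = 2
depth(f2(e, f3(f2(e, e)))) = 1 + max(0, 2) = 3
depth(f3(e)) = 1 + depth(e) = 1 + 0 = 1
depth(f3(f3(e))) = 1 + depth(f3(e)) = 1 + 1 = 2
depth(f3(f3(f3(e)))) = 1 + depth(f3(f3(e))) = 1 + 2 = 3
depth(f2(f2(e, f3(f2(e, e))), f3(f3(f3(e))))) = 1 + max(3, 3) = 4

4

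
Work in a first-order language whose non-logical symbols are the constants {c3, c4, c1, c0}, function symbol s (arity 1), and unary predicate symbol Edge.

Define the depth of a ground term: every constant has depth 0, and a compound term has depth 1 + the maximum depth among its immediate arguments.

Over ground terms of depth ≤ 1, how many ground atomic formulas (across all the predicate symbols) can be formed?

First count ground terms of depth ≤ 1.
If N_k denotes the number of depth-≤k ground terms, the 4 constants give N_0 = 4, and each function symbol of arity r contributes N_{k-1}^r new terms at level k: N_k = 4 + N_{k-1}.
N_0 = 4
N_1 = 4 + 4 = 8
So |H| = 8.
For each predicate symbol, the number of ground atoms is |H| raised to its arity; summing:
  Edge: 8
Total ground atoms: 8.

8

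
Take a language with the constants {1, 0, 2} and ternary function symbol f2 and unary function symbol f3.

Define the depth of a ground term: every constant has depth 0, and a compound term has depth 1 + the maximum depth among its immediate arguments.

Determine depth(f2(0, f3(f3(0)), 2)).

3

depth(f3(0)) = 1 + depth(0) = 1 + 0 = 1
depth(f3(f3(0))) = 1 + depth(f3(0)) = 1 + 1 = 2
depth(f2(0, f3(f3(0)), 2)) = 1 + max(0, 2, 0) = 3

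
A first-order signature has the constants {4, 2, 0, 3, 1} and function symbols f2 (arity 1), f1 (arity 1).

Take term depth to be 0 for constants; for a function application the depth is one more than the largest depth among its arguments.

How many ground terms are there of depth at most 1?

If N_k denotes the number of depth-≤k ground terms, the 5 constants give N_0 = 5, and each function symbol of arity r contributes N_{k-1}^r new terms at level k: N_k = 5 + N_{k-1} + N_{k-1}.
N_0 = 5
N_1 = 5 + 5 + 5 = 15

15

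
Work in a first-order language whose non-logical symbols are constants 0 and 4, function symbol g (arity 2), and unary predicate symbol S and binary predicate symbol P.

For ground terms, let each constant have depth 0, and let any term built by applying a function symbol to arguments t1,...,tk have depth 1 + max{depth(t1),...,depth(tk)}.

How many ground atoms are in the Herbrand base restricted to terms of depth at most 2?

First count ground terms of depth ≤ 2.
Write N_k for the number of ground terms of depth ≤ k. A term of depth ≤ k is either a constant or a function symbol applied to arguments of depth ≤ k−1, so N_k = 2 + N_{k-1}^2.
N_0 = 2
N_1 = 2 + 2^2 = 6
N_2 = 2 + 6^2 = 38
So |H| = 38.
For each predicate symbol, the number of ground atoms is |H| raised to its arity; summing:
  S: 38;  P: 38^2 = 1444
Total ground atoms: 38 + 1444 = 1482.

1482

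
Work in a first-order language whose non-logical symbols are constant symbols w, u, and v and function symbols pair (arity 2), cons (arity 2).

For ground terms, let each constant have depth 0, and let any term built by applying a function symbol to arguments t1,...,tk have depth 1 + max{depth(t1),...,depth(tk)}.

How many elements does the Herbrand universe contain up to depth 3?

1566453

Write N_k for the number of ground terms of depth ≤ k. A term of depth ≤ k is either a constant or a function symbol applied to arguments of depth ≤ k−1, so N_k = 3 + N_{k-1}^2 + N_{k-1}^2.
N_0 = 3
N_1 = 3 + 3^2 + 3^2 = 21
N_2 = 3 + 21^2 + 21^2 = 885
N_3 = 3 + 885^2 + 885^2 = 1566453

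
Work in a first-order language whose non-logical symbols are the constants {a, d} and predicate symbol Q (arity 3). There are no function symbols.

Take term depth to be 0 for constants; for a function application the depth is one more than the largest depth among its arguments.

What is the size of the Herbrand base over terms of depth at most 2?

8

First count ground terms of depth ≤ 2.
With no function symbols every ground term is a constant, so there are exactly 2 ground terms at every depth bound.
N_0 = 2
N_1 = 2
N_2 = 2
Explicitly: a, d.
So |H| = 2.
For each predicate symbol, the number of ground atoms is |H| raised to its arity; summing:
  Q: 2^3 = 8
Total ground atoms: 8.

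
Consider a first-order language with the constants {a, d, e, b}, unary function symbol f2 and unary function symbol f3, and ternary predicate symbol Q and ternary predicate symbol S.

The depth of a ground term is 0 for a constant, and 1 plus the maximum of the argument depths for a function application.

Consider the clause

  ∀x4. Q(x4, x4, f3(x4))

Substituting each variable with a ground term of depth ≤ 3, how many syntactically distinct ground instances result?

Ground terms of depth ≤ 3:
  If N_k denotes the number of depth-≤k ground terms, the 4 constants give N_0 = 4, and each function symbol of arity r contributes N_{k-1}^r new terms at level k: N_k = 4 + N_{k-1} + N_{k-1}.
  N_0 = 4
  N_1 = 4 + 4 + 4 = 12
  N_2 = 4 + 12 + 12 = 28
  N_3 = 4 + 28 + 28 = 60
So there are 60 ground terms available for substitution.
The body mentions the single quantified variable x4; since ground terms form a free algebra, no two substitutions collapse to the same formula.
Number of ground instances = 60.

60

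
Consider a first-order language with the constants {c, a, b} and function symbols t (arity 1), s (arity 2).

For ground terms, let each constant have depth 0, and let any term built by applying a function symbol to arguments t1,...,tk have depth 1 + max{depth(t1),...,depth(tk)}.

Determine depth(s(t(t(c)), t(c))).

3

depth(t(c)) = 1 + depth(c) = 1 + 0 = 1
depth(t(t(c))) = 1 + depth(t(c)) = 1 + 1 = 2
depth(s(t(t(c)), t(c))) = 1 + max(2, 1) = 3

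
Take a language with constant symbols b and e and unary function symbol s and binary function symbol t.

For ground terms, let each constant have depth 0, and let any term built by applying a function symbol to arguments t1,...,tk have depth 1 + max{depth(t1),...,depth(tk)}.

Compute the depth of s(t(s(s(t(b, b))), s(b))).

depth(t(b, b)) = 1 + max(0, 0) = 1
depth(s(t(b, b))) = 1 + depth(t(b, b)) = 1 + 1 = 2
depth(s(s(t(b, b)))) = 1 + depth(s(t(b, b))) = 1 + 2 = 3
depth(s(b)) = 1 + depth(b) = 1 + 0 = 1
depth(t(s(s(t(b, b))), s(b))) = 1 + max(3, 1) = 4
depth(s(t(s(s(t(b, b))), s(b)))) = 1 + depth(t(s(s(t(b, b))), s(b))) = 1 + 4 = 5

5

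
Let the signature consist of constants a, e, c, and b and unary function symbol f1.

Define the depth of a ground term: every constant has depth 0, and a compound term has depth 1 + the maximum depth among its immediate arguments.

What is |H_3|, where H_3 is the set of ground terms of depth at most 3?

16

Let N_k = |{terms of depth ≤ k}|. Then N_0 = 4 and N_k = 4 + N_{k-1} for k ≥ 1 (one summand per function symbol, arity giving the exponent).
N_0 = 4
N_1 = 4 + 4 = 8
N_2 = 4 + 8 = 12
N_3 = 4 + 12 = 16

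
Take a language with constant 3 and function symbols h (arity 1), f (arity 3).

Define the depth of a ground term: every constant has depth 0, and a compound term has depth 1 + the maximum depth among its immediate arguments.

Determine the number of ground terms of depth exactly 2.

28

Let N_k count ground terms of depth at most k. Each non-constant term of depth ≤ k is some function symbol applied to depth-≤(k−1) arguments, giving N_k = 1 + N_{k-1} + N_{k-1}^3.
N_0 = 1
N_1 = 1 + 1 + 1^3 = 3
N_2 = 1 + 3 + 3^3 = 31
Terms of depth exactly 2: N_2 − N_1 = 31 − 3 = 28.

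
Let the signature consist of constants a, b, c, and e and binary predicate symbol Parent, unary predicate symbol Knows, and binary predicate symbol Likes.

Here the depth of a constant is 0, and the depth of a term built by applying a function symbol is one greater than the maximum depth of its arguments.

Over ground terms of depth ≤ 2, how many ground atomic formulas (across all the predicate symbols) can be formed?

First count ground terms of depth ≤ 2.
With no function symbols every ground term is a constant, so there are exactly 4 ground terms at every depth bound.
N_0 = 4
N_1 = 4
N_2 = 4
Explicitly: a, b, c, e.
So |H| = 4.
A ground atom is a predicate applied to a tuple of terms from H, so the count is the sum over predicates of |H|^arity:
  Parent: 4^2 = 16;  Knows: 4;  Likes: 4^2 = 16
Total ground atoms: 16 + 4 + 16 = 36.

36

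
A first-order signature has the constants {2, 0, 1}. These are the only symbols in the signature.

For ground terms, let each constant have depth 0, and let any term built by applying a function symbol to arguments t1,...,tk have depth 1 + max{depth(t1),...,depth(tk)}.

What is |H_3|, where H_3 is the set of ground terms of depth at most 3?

3

With no function symbols every ground term is a constant, so there are exactly 3 ground terms at every depth bound.
N_0 = 3
N_1 = 3
N_2 = 3
N_3 = 3
Explicitly: 2, 0, 1.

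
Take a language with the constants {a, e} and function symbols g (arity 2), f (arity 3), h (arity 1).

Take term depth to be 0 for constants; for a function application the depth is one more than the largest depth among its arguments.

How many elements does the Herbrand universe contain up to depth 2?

Let N_k count ground terms of depth at most k. Each non-constant term of depth ≤ k is some function symbol applied to depth-≤(k−1) arguments, giving N_k = 2 + N_{k-1}^2 + N_{k-1}^3 + N_{k-1}.
N_0 = 2
N_1 = 2 + 2^2 + 2^3 + 2 = 16
N_2 = 2 + 16^2 + 16^3 + 16 = 4370

4370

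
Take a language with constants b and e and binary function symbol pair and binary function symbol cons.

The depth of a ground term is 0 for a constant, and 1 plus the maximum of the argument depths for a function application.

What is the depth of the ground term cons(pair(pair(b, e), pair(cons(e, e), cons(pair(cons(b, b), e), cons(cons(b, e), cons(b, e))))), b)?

depth(pair(b, e)) = 1 + max(0, 0) = 1
depth(cons(e, e)) = 1 + max(0, 0) = 1
depth(cons(b, b)) = 1 + max(0, 0) = 1
depth(pair(cons(b, b), e)) = 1 + max(1, 0) = 2
depth(cons(b, e)) = 1 + max(0, 0) = 1
depth(cons(cons(b, e), cons(b, e))) = 1 + max(1, 1) = 2
depth(cons(pair(cons(b, b), e), cons(cons(b, e), cons(b, e)))) = 1 + max(2, 2) = 3
depth(pair(cons(e, e), cons(pair(cons(b, b), e), cons(cons(b, e), cons(b, e))))) = 1 + max(1, 3) = 4
depth(pair(pair(b, e), pair(cons(e, e), cons(pair(cons(b, b), e), cons(cons(b, e), cons(b, e)))))) = 1 + max(1, 4) = 5
depth(cons(pair(pair(b, e), pair(cons(e, e), cons(pair(cons(b, b), e), cons(cons(b, e), cons(b, e))))), b)) = 1 + max(5, 0) = 6

6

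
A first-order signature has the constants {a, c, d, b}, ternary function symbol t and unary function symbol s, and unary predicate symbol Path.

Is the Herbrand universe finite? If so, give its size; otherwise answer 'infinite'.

infinite

The signature has at least one function symbol (t, arity 3) and at least one constant (a).
Iterating t gives infinitely many distinct ground terms: a, t(a, a, a), t(t(a, a, a), t(a, a, a), t(a, a, a)), ...
So the Herbrand universe is infinite.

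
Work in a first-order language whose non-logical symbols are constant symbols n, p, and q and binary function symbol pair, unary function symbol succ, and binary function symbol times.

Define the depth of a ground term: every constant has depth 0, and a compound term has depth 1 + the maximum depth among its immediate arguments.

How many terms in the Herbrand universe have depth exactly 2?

Let N_k count ground terms of depth at most k. Each non-constant term of depth ≤ k is some function symbol applied to depth-≤(k−1) arguments, giving N_k = 3 + N_{k-1}^2 + N_{k-1} + N_{k-1}^2.
N_0 = 3
N_1 = 3 + 3^2 + 3 + 3^2 = 24
N_2 = 3 + 24^2 + 24 + 24^2 = 1179
Terms of depth exactly 2: N_2 − N_1 = 1179 − 24 = 1155.

1155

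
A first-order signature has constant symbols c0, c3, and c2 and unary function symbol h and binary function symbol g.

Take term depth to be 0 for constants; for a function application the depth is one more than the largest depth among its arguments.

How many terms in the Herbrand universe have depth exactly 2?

228

Count level by level. With function symbols h/1, g/2, the terms of depth ≤ k are the 3 constants together with each function applied to depth-≤(k−1) tuples, so N_k = 3 + N_{k-1} + N_{k-1}^2.
N_0 = 3
N_1 = 3 + 3 + 3^2 = 15
N_2 = 3 + 15 + 15^2 = 243
Terms of depth exactly 2: N_2 − N_1 = 243 − 15 = 228.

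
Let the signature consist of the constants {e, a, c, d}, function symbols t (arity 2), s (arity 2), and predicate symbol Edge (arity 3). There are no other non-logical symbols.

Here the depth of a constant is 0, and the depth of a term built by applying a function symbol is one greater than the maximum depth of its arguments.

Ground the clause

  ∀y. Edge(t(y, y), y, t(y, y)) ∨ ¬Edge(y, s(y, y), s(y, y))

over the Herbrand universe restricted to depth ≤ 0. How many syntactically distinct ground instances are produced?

Ground terms of depth ≤ 0:
  Let N_k count ground terms of depth at most k. Each non-constant term of depth ≤ k is some function symbol applied to depth-≤(k−1) arguments, giving N_k = 4 + N_{k-1}^2 + N_{k-1}^2.
  N_0 = 4
So there are 4 ground terms available for substitution.
There is 1 variable to instantiate (y),  occurring in at least one literal, so different choices give different ground instances.
Number of ground instances = 4.

4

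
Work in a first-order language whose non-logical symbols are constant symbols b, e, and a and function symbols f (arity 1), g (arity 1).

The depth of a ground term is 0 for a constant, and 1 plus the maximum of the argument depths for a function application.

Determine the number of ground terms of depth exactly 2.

12

Write N_k for the number of ground terms of depth ≤ k. A term of depth ≤ k is either a constant or a function symbol applied to arguments of depth ≤ k−1, so N_k = 3 + N_{k-1} + N_{k-1}.
N_0 = 3
N_1 = 3 + 3 + 3 = 9
N_2 = 3 + 9 + 9 = 21
Terms of depth exactly 2: N_2 − N_1 = 21 − 9 = 12.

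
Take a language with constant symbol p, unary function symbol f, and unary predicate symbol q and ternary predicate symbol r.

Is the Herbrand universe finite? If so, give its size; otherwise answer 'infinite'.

infinite

The signature has at least one function symbol (f, arity 1) and at least one constant (p).
Iterating f gives infinitely many distinct ground terms: p, f(p), f(f(p)), ...
So the Herbrand universe is infinite.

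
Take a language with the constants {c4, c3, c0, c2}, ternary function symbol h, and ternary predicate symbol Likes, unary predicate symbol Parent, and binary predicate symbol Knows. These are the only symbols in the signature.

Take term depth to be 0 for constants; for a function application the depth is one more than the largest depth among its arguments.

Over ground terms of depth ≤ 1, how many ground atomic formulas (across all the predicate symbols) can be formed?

First count ground terms of depth ≤ 1.
Let N_k count ground terms of depth at most k. Each non-constant term of depth ≤ k is some function symbol applied to depth-≤(k−1) arguments, giving N_k = 4 + N_{k-1}^3.
N_0 = 4
N_1 = 4 + 4^3 = 68
So |H| = 68.
For each predicate symbol, the number of ground atoms is |H| raised to its arity; summing:
  Likes: 68^3 = 314432;  Parent: 68;  Knows: 68^2 = 4624
Total ground atoms: 314432 + 68 + 4624 = 319124.

319124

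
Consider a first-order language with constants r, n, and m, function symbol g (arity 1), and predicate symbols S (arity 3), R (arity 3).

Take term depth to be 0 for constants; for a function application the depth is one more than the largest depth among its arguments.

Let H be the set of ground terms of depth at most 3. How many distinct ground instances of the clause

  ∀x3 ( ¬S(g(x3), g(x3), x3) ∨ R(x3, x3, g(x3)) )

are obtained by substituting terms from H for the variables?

Ground terms of depth ≤ 3:
  Write N_k for the number of ground terms of depth ≤ k. A term of depth ≤ k is either a constant or a function symbol applied to arguments of depth ≤ k−1, so N_k = 3 + N_{k-1}.
  N_0 = 3
  N_1 = 3 + 3 = 6
  N_2 = 3 + 6 = 9
  N_3 = 3 + 9 = 12
  Explicitly: r, n, m, g(r), g(n), g(m), g(g(r)), g(g(n)), g(g(m)), g(g(g(r))), g(g(g(n))), g(g(g(m))).
So there are 12 ground terms available for substitution.
The clause has 1 distinct variable (x3), which appears in the body. In the free term algebra distinct substitutions yield syntactically distinct ground instances.
Number of ground instances = 12.

12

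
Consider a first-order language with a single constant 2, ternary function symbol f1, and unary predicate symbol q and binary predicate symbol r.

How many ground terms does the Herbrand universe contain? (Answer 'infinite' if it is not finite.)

infinite

The signature has at least one function symbol (f1, arity 3) and at least one constant (2).
Iterating f1 gives infinitely many distinct ground terms: 2, f1(2, 2, 2), f1(f1(2, 2, 2), f1(2, 2, 2), f1(2, 2, 2)), ...
So the Herbrand universe is infinite.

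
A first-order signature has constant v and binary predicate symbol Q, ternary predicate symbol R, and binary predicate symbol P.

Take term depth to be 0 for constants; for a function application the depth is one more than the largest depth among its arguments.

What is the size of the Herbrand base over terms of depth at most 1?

First count ground terms of depth ≤ 1.
With no function symbols every ground term is a constant, so there is exactly 1 ground term at every depth bound.
N_0 = 1
N_1 = 1
Explicitly: v.
So |H| = 1.
For each predicate symbol, the number of ground atoms is |H| raised to its arity; summing:
  Q: 1^2 = 1;  R: 1^3 = 1;  P: 1^2 = 1
Total ground atoms: 1 + 1 + 1 = 3.

3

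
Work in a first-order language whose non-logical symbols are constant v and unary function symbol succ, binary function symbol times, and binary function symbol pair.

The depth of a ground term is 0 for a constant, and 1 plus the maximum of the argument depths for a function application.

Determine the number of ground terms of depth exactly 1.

3

Write N_k for the number of ground terms of depth ≤ k. A term of depth ≤ k is either a constant or a function symbol applied to arguments of depth ≤ k−1, so N_k = 1 + N_{k-1} + N_{k-1}^2 + N_{k-1}^2.
N_0 = 1
N_1 = 1 + 1 + 1^2 + 1^2 = 4
Terms of depth exactly 1: N_1 − N_0 = 4 − 1 = 3.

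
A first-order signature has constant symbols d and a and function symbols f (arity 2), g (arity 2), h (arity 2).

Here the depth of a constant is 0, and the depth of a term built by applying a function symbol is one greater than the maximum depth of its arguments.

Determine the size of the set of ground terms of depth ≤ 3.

If N_k denotes the number of depth-≤k ground terms, the 2 constants give N_0 = 2, and each function symbol of arity r contributes N_{k-1}^r new terms at level k: N_k = 2 + N_{k-1}^2 + N_{k-1}^2 + N_{k-1}^2.
N_0 = 2
N_1 = 2 + 2^2 + 2^2 + 2^2 = 14
N_2 = 2 + 14^2 + 14^2 + 14^2 = 590
N_3 = 2 + 590^2 + 590^2 + 590^2 = 1044302

1044302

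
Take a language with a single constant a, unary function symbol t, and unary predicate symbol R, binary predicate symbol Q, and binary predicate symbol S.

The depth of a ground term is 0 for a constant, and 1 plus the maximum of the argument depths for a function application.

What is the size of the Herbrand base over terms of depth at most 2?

21

First count ground terms of depth ≤ 2.
Let N_k count ground terms of depth at most k. Each non-constant term of depth ≤ k is some function symbol applied to depth-≤(k−1) arguments, giving N_k = 1 + N_{k-1}.
N_0 = 1
N_1 = 1 + 1 = 2
N_2 = 1 + 2 = 3
So |H| = 3.
A ground atom is a predicate applied to a tuple of terms from H, so the count is the sum over predicates of |H|^arity:
  R: 3;  Q: 3^2 = 9;  S: 3^2 = 9
Total ground atoms: 3 + 9 + 9 = 21.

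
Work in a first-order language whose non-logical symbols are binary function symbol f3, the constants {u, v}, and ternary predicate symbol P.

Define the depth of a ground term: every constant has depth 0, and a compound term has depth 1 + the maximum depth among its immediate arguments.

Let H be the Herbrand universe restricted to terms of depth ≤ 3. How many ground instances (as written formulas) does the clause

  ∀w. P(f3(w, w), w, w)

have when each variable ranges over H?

1446

Ground terms of depth ≤ 3:
  Let N_k count ground terms of depth at most k. Each non-constant term of depth ≤ k is some function symbol applied to depth-≤(k−1) arguments, giving N_k = 2 + N_{k-1}^2.
  N_0 = 2
  N_1 = 2 + 2^2 = 6
  N_2 = 2 + 6^2 = 38
  N_3 = 2 + 38^2 = 1446
So there are 1446 ground terms available for substitution.
The body mentions the single quantified variable w; since ground terms form a free algebra, no two substitutions collapse to the same formula.
Number of ground instances = 1446.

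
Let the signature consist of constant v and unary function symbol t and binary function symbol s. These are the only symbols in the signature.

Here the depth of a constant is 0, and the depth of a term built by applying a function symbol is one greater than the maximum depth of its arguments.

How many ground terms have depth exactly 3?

170

Count level by level. With function symbols t/1, s/2, the terms of depth ≤ k are the 1 constant together with each function applied to depth-≤(k−1) tuples, so N_k = 1 + N_{k-1} + N_{k-1}^2.
N_0 = 1
N_1 = 1 + 1 + 1^2 = 3
N_2 = 1 + 3 + 3^2 = 13
N_3 = 1 + 13 + 13^2 = 183
Terms of depth exactly 3: N_3 − N_2 = 183 − 13 = 170.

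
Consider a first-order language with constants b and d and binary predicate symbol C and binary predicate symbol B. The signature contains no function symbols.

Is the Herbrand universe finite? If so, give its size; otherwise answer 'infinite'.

There are no function symbols, so every ground term is one of the 2 constants.
The Herbrand universe is {b, d}, which is finite with 2 elements.

2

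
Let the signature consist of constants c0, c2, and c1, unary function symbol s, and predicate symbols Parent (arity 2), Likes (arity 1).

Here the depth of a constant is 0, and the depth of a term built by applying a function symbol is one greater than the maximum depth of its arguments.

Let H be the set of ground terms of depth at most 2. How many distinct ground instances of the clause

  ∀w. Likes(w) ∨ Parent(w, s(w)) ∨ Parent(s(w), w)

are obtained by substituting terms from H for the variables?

Ground terms of depth ≤ 2:
  Count level by level. With function symbols s/1, the terms of depth ≤ k are the 3 constants together with each function applied to depth-≤(k−1) tuples, so N_k = 3 + N_{k-1}.
  N_0 = 3
  N_1 = 3 + 3 = 6
  N_2 = 3 + 6 = 9
  Explicitly: c0, c2, c1, s(c0), s(c2), s(c1), s(s(c0)), s(s(c2)), s(s(c1)).
So there are 9 ground terms available for substitution.
The clause has 1 distinct variable (w), which appears in the body. In the free term algebra distinct substitutions yield syntactically distinct ground instances.
Number of ground instances = 9.

9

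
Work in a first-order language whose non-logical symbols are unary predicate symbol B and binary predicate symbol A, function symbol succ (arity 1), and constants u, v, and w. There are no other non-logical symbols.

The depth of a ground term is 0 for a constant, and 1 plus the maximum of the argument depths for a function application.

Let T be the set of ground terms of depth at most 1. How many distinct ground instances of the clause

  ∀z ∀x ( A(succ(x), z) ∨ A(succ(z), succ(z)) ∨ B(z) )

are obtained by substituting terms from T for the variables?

Ground terms of depth ≤ 1:
  Let N_k count ground terms of depth at most k. Each non-constant term of depth ≤ k is some function symbol applied to depth-≤(k−1) arguments, giving N_k = 3 + N_{k-1}.
  N_0 = 3
  N_1 = 3 + 3 = 6
So there are 6 ground terms available for substitution.
There are 2 variables to instantiate (z, x), each occurring in at least one literal, so different choices give different ground instances.
Number of ground instances = 6^2 = 36.

36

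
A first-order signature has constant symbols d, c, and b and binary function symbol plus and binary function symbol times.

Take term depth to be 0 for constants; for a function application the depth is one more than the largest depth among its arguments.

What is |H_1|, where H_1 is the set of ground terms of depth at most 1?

Write N_k for the number of ground terms of depth ≤ k. A term of depth ≤ k is either a constant or a function symbol applied to arguments of depth ≤ k−1, so N_k = 3 + N_{k-1}^2 + N_{k-1}^2.
N_0 = 3
N_1 = 3 + 3^2 + 3^2 = 21

21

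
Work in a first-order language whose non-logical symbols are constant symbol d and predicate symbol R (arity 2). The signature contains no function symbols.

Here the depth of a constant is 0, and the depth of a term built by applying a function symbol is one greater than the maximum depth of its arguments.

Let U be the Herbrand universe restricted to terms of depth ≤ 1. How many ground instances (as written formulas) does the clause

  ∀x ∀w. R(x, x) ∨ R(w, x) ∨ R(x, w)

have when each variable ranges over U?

Ground terms of depth ≤ 1:
  With no function symbols every ground term is a constant, so there is exactly 1 ground term at every depth bound.
  N_0 = 1
  N_1 = 1
So there is exactly 1 ground term available for substitution.
There are 2 variables to instantiate (x, w), each occurring in at least one literal, so different choices give different ground instances.
Number of ground instances = 1^2 = 1.

1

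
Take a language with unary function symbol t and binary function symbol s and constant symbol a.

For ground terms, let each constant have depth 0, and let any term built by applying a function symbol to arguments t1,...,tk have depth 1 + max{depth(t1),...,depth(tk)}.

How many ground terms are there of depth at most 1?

3

Let N_k = |{terms of depth ≤ k}|. Then N_0 = 1 and N_k = 1 + N_{k-1} + N_{k-1}^2 for k ≥ 1 (one summand per function symbol, arity giving the exponent).
N_0 = 1
N_1 = 1 + 1 + 1^2 = 3
Explicitly: a, t(a), s(a, a).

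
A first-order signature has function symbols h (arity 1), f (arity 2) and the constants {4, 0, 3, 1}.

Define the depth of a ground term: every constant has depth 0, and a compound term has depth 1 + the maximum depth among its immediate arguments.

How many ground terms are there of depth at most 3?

365424

Write N_k for the number of ground terms of depth ≤ k. A term of depth ≤ k is either a constant or a function symbol applied to arguments of depth ≤ k−1, so N_k = 4 + N_{k-1} + N_{k-1}^2.
N_0 = 4
N_1 = 4 + 4 + 4^2 = 24
N_2 = 4 + 24 + 24^2 = 604
N_3 = 4 + 604 + 604^2 = 365424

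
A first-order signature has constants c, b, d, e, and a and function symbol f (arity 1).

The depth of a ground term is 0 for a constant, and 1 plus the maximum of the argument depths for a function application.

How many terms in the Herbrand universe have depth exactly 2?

5

Let N_k = |{terms of depth ≤ k}|. Then N_0 = 5 and N_k = 5 + N_{k-1} for k ≥ 1 (one summand per function symbol, arity giving the exponent).
N_0 = 5
N_1 = 5 + 5 = 10
N_2 = 5 + 10 = 15
Terms of depth exactly 2: N_2 − N_1 = 15 − 10 = 5.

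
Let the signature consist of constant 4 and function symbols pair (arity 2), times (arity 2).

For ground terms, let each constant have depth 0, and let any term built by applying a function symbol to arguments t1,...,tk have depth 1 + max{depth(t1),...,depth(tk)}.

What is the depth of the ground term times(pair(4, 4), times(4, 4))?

depth(pair(4, 4)) = 1 + max(0, 0) = 1
depth(times(4, 4)) = 1 + max(0, 0) = 1
depth(times(pair(4, 4), times(4, 4))) = 1 + max(1, 1) = 2

2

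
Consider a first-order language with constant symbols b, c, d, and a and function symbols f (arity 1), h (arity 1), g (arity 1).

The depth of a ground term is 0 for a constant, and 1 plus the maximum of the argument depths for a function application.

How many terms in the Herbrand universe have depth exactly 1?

If N_k denotes the number of depth-≤k ground terms, the 4 constants give N_0 = 4, and each function symbol of arity r contributes N_{k-1}^r new terms at level k: N_k = 4 + N_{k-1} + N_{k-1} + N_{k-1}.
N_0 = 4
N_1 = 4 + 4 + 4 + 4 = 16
Terms of depth exactly 1: N_1 − N_0 = 16 − 4 = 12.

12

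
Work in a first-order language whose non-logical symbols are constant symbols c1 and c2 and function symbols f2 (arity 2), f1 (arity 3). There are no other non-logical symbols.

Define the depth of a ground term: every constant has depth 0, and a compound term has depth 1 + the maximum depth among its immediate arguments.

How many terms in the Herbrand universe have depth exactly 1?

Write N_k for the number of ground terms of depth ≤ k. A term of depth ≤ k is either a constant or a function symbol applied to arguments of depth ≤ k−1, so N_k = 2 + N_{k-1}^2 + N_{k-1}^3.
N_0 = 2
N_1 = 2 + 2^2 + 2^3 = 14
Terms of depth exactly 1: N_1 − N_0 = 14 − 2 = 12.

12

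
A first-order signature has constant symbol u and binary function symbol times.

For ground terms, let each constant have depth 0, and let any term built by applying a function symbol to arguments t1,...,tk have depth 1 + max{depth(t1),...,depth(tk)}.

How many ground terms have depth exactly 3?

21

If N_k denotes the number of depth-≤k ground terms, the 1 constant gives N_0 = 1, and each function symbol of arity r contributes N_{k-1}^r new terms at level k: N_k = 1 + N_{k-1}^2.
N_0 = 1
N_1 = 1 + 1^2 = 2
N_2 = 1 + 2^2 = 5
N_3 = 1 + 5^2 = 26
Terms of depth exactly 3: N_3 − N_2 = 26 − 5 = 21.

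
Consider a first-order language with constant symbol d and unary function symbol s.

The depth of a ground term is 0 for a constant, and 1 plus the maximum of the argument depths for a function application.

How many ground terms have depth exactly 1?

Count level by level. With function symbols s/1, the terms of depth ≤ k are the 1 constant together with each function applied to depth-≤(k−1) tuples, so N_k = 1 + N_{k-1}.
N_0 = 1
N_1 = 1 + 1 = 2
Terms of depth exactly 1: N_1 − N_0 = 2 − 1 = 1.

1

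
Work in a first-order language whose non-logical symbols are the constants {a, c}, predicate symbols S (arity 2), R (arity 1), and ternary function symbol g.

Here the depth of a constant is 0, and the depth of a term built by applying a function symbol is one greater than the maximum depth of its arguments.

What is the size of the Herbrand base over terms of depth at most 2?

1005006

First count ground terms of depth ≤ 2.
Count level by level. With function symbols g/3, the terms of depth ≤ k are the 2 constants together with each function applied to depth-≤(k−1) tuples, so N_k = 2 + N_{k-1}^3.
N_0 = 2
N_1 = 2 + 2^3 = 10
N_2 = 2 + 10^3 = 1002
So |H| = 1002.
A ground atom is a predicate applied to a tuple of terms from H, so the count is the sum over predicates of |H|^arity:
  S: 1002^2 = 1004004;  R: 1002
Total ground atoms: 1004004 + 1002 = 1005006.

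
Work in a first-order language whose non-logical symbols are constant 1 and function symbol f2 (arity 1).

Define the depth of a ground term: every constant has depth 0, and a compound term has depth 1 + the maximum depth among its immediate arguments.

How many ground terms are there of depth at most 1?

2

Count level by level. With function symbols f2/1, the terms of depth ≤ k are the 1 constant together with each function applied to depth-≤(k−1) tuples, so N_k = 1 + N_{k-1}.
N_0 = 1
N_1 = 1 + 1 = 2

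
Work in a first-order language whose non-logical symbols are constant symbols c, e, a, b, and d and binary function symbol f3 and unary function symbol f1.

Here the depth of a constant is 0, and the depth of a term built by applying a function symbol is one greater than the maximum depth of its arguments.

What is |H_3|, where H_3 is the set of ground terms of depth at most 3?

If N_k denotes the number of depth-≤k ground terms, the 5 constants give N_0 = 5, and each function symbol of arity r contributes N_{k-1}^r new terms at level k: N_k = 5 + N_{k-1}^2 + N_{k-1}.
N_0 = 5
N_1 = 5 + 5^2 + 5 = 35
N_2 = 5 + 35^2 + 35 = 1265
N_3 = 5 + 1265^2 + 1265 = 1601495

1601495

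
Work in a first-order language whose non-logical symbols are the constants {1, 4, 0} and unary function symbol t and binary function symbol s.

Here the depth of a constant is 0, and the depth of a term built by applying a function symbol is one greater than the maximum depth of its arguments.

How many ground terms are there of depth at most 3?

59295

Count level by level. With function symbols t/1, s/2, the terms of depth ≤ k are the 3 constants together with each function applied to depth-≤(k−1) tuples, so N_k = 3 + N_{k-1} + N_{k-1}^2.
N_0 = 3
N_1 = 3 + 3 + 3^2 = 15
N_2 = 3 + 15 + 15^2 = 243
N_3 = 3 + 243 + 243^2 = 59295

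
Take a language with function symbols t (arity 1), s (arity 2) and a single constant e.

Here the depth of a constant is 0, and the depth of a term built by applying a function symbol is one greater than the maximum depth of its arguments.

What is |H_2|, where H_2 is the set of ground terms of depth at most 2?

Let N_k = |{terms of depth ≤ k}|. Then N_0 = 1 and N_k = 1 + N_{k-1} + N_{k-1}^2 for k ≥ 1 (one summand per function symbol, arity giving the exponent).
N_0 = 1
N_1 = 1 + 1 + 1^2 = 3
N_2 = 1 + 3 + 3^2 = 13

13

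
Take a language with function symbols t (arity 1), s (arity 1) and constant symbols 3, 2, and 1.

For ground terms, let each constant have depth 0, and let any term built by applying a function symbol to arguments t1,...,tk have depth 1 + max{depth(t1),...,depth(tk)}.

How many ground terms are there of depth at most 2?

Write N_k for the number of ground terms of depth ≤ k. A term of depth ≤ k is either a constant or a function symbol applied to arguments of depth ≤ k−1, so N_k = 3 + N_{k-1} + N_{k-1}.
N_0 = 3
N_1 = 3 + 3 + 3 = 9
N_2 = 3 + 9 + 9 = 21

21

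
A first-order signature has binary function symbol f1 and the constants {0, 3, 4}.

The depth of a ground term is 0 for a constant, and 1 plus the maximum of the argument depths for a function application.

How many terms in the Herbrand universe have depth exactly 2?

Write N_k for the number of ground terms of depth ≤ k. A term of depth ≤ k is either a constant or a function symbol applied to arguments of depth ≤ k−1, so N_k = 3 + N_{k-1}^2.
N_0 = 3
N_1 = 3 + 3^2 = 12
N_2 = 3 + 12^2 = 147
Terms of depth exactly 2: N_2 − N_1 = 147 − 12 = 135.

135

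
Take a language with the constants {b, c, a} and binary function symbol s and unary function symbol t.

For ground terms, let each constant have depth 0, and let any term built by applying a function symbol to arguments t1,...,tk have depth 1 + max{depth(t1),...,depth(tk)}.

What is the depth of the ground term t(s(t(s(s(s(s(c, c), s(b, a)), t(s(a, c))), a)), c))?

depth(s(c, c)) = 1 + max(0, 0) = 1
depth(s(b, a)) = 1 + max(0, 0) = 1
depth(s(s(c, c), s(b, a))) = 1 + max(1, 1) = 2
depth(s(a, c)) = 1 + max(0, 0) = 1
depth(t(s(a, c))) = 1 + depth(s(a, c)) = 1 + 1 = 2
depth(s(s(s(c, c), s(b, a)), t(s(a, c)))) = 1 + max(2, 2) = 3
depth(s(s(s(s(c, c), s(b, a)), t(s(a, c))), a)) = 1 + max(3, 0) = 4
depth(t(s(s(s(s(c, c), s(b, a)), t(s(a, c))), a))) = 1 + depth(s(s(s(s(c, c), s(b, a)), t(s(a, c))), a)) = 1 + 4 = 5
depth(s(t(s(s(s(s(c, c), s(b, a)), t(s(a, c))), a)), c)) = 1 + max(5, 0) = 6
depth(t(s(t(s(s(s(s(c, c), s(b, a)), t(s(a, c))), a)), c))) = 1 + depth(s(t(s(s(s(s(c, c), s(b, a)), t(s(a, c))), a)), c)) = 1 + 6 = 7

7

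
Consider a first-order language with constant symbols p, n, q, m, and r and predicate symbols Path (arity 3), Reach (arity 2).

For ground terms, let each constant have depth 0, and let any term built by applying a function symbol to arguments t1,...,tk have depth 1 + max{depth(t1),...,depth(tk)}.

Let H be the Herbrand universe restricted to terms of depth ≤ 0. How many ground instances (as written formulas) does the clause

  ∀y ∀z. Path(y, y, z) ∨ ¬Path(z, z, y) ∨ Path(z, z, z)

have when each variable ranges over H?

Ground terms of depth ≤ 0:
  With no function symbols every ground term is a constant, so there are exactly 5 ground terms at every depth bound.
  N_0 = 5
So there are 5 ground terms available for substitution.
There are 2 variables to instantiate (y, z), each occurring in at least one literal, so different choices give different ground instances.
Number of ground instances = 5^2 = 25.

25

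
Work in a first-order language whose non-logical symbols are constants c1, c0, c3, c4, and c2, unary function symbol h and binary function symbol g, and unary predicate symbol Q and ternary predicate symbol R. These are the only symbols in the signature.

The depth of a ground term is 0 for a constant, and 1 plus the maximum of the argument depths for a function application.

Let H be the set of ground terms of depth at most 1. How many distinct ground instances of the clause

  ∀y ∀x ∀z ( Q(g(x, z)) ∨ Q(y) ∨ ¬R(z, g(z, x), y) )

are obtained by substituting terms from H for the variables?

42875

Ground terms of depth ≤ 1:
  Write N_k for the number of ground terms of depth ≤ k. A term of depth ≤ k is either a constant or a function symbol applied to arguments of depth ≤ k−1, so N_k = 5 + N_{k-1} + N_{k-1}^2.
  N_0 = 5
  N_1 = 5 + 5 + 5^2 = 35
So there are 35 ground terms available for substitution.
The clause has 3 distinct variables (y, x, z), each appearing in the body. In the free term algebra distinct substitutions yield syntactically distinct ground instances.
Number of ground instances = 35^3 = 42875.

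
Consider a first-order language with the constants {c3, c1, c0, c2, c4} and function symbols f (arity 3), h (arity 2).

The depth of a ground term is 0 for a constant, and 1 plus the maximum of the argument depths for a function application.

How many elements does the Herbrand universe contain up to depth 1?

155

Write N_k for the number of ground terms of depth ≤ k. A term of depth ≤ k is either a constant or a function symbol applied to arguments of depth ≤ k−1, so N_k = 5 + N_{k-1}^3 + N_{k-1}^2.
N_0 = 5
N_1 = 5 + 5^3 + 5^2 = 155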